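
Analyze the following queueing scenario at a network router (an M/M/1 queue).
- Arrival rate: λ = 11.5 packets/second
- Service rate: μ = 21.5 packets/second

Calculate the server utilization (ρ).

Server utilization: ρ = λ/μ
ρ = 11.5/21.5 = 0.5349
The server is busy 53.49% of the time.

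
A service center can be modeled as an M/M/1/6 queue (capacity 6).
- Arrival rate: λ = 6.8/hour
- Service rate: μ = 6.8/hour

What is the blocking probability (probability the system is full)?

ρ = λ/μ = 6.8/6.8 = 1 exactly.
With ρ = 1 the usual (1-ρ)/(1-ρ^(K+1)) form is 0/0; instead every state 0..K is equally likely.
P₀ = 1/(K+1) = 1/7 = 0.1429
P_K = P₀×ρ^K = P₀ = 0.1429
Blocking probability = 14.29%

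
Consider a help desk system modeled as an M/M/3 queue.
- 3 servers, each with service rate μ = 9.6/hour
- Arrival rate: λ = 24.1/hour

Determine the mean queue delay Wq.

Traffic intensity: ρ = λ/(cμ) = 24.1/(3×9.6) = 0.8368
Since ρ = 0.8368 < 1, system is stable.
Offered load a = λ/μ = cρ = 24.1/9.6 = 2.5104
P₀ = [ Σₙ₌₀^2 aⁿ/n! + a^3/(3!(1-ρ)) ]⁻¹
Σ = a^0/0! + a^1/1! + a^2/2! = 1.0000 + 2.5104 + 3.1511 = 6.6615
a^3/(3!(1-ρ)) = 15.821127/(6 × 0.16319444) = 16.1577
P₀ = 1/(6.6615 + 16.1577) = 0.04382
Lq = P₀·a^3·ρ / (3!(1-ρ)²) = 0.04382 × 15.8211 × 0.8368 / (6 × 0.02663) = 3.6308
Wq = Lq/λ = 3.6308/24.1 = 0.1507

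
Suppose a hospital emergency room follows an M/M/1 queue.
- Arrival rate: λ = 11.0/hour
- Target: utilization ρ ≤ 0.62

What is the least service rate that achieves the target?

ρ = λ/μ, so μ = λ/ρ
μ ≥ 11.0/0.62 = 17.7419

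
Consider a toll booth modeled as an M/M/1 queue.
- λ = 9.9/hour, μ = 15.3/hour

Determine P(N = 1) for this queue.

ρ = λ/μ = 9.9/15.3 = 0.6471
P(n) = (1-ρ)ρⁿ
P(1) = (1-0.6471) × 0.6471^1
P(1) = 0.3529 × 0.6471
P(1) = 0.2284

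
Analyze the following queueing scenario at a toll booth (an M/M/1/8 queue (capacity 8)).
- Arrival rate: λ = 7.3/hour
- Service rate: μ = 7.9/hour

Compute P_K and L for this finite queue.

ρ = λ/μ = 7.3/7.9 = 0.92405
P₀ = (1-ρ)/(1-ρ^(K+1)) = (1-0.92405)/(1-0.92405^9) = 0.07595/0.5088 = 0.1493
P_K = P₀×ρ^K = 0.14927 × 0.92405^8 = 0.14927 × 0.53157 = 0.07935
Blocking probability P_8 = 0.07935 (7.93%)
L = ρ[1 - (K+1)ρ^K + Kρ^(K+1)] / [(1-ρ)(1-ρ^(K+1))]
L = 0.92405 × (1 - 9×0.53157405 + 8×0.49120100) / ((1 - 0.92405) × (1 - 0.49120100)) = 3.4778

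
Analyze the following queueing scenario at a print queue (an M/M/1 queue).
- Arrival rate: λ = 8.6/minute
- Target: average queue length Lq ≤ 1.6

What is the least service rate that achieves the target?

For M/M/1: Lq = λ²/(μ(μ-λ))
Need Lq ≤ 1.6, i.e. μ(μ-λ) ≥ λ²/1.6
μ² - 8.6μ - 73.96/1.6 ≥ 0  →  μ² - 8.6μ - 46.2250 ≥ 0
Quadratic formula (positive root): μ = [λ + √(λ² + 4×46.2250)]/2
Discriminant: 73.96 + 4×46.2250 = 258.8600, √258.8600 = 16.08913
μ ≥ (8.6 + 16.08913)/2 = 12.3446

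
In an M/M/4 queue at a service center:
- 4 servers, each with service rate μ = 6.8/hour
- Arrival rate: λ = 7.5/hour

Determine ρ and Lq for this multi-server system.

Traffic intensity: ρ = λ/(cμ) = 7.5/(4×6.8) = 0.2757
Since ρ = 0.2757 < 1, system is stable.
Offered load a = λ/μ = cρ = 7.5/6.8 = 1.1029
P₀ = [ Σₙ₌₀^3 aⁿ/n! + a^4/(4!(1-ρ)) ]⁻¹
Σ = a^0/0! + a^1/1! + a^2/2! + a^3/3! = 1.0000 + 1.1029 + 0.60824 + 0.22362 = 2.9348
a^4/(4!(1-ρ)) = 1.4798/(24 × 0.7243) = 0.08513
P₀ = 1/(2.9348 + 0.08513) = 0.3311
Lq = P₀·a^4·ρ / (4!(1-ρ)²) = 0.3311 × 1.4798 × 0.2757 / (24 × 0.5246) = 0.01073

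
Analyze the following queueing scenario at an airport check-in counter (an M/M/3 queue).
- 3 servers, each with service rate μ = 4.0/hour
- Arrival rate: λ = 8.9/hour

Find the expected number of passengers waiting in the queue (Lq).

Traffic intensity: ρ = λ/(cμ) = 8.9/(3×4.0) = 0.7417
Since ρ = 0.7417 < 1, system is stable.
Offered load a = λ/μ = cρ = 8.9/4.0 = 2.2250
P₀ = [ Σₙ₌₀^2 aⁿ/n! + a^3/(3!(1-ρ)) ]⁻¹
Σ = a^0/0! + a^1/1! + a^2/2! = 1.0000 + 2.2250 + 2.4753 = 5.7003
a^3/(3!(1-ρ)) = 11.0151/(6 × 0.258333) = 7.1065
P₀ = 1/(5.7003 + 7.1065) = 0.07808
Lq = P₀·a^3·ρ / (3!(1-ρ)²) = 0.078083 × 11.0151 × 0.74167 / (6 × 0.066736) = 1.5931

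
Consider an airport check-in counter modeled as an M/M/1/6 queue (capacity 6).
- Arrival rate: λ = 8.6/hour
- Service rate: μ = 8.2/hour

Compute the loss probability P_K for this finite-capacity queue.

ρ = λ/μ = 8.6/8.2 = 1.0488
P₀ = (1-ρ)/(1-ρ^(K+1)) = (1-1.0488)/(1-1.0488^7) = -0.04880/-0.3959 = 0.1233
P_K = P₀×ρ^K = 0.1233 × 1.0488^6 = 0.1233 × 1.3309 = 0.1641
Blocking probability = 16.41%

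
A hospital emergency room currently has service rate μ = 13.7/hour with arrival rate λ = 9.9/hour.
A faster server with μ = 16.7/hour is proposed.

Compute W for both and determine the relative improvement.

System 1: ρ₁ = 9.9/13.7 = 0.7226, W₁ = 1/(13.7-9.9) = 0.26316
System 2: ρ₂ = 9.9/16.7 = 0.5928, W₂ = 1/(16.7-9.9) = 0.14706
Improvement: (W₁-W₂)/W₁ = (0.26316-0.14706)/0.26316 = 44.12%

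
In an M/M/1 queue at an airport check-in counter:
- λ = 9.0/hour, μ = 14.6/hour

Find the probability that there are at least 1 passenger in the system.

ρ = λ/μ = 9.0/14.6 = 0.6164
P(N ≥ n) = ρⁿ
P(N ≥ 1) = 0.6164^1
P(N ≥ 1) = 0.6164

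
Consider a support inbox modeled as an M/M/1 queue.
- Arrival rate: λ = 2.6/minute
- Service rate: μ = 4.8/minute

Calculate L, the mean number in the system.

ρ = λ/μ = 2.6/4.8 = 0.5417
For M/M/1: L = λ/(μ-λ)
L = 2.6/(4.8-2.6) = 2.6/2.20
L = 1.1818 emails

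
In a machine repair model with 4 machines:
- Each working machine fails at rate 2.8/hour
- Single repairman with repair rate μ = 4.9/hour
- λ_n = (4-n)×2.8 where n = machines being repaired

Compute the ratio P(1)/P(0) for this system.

P(1)/P(0) = ∏_{i=0}^{1-1} λ_i/μ_{i+1}
= (4-0)×2.8/4.9
= 2.2857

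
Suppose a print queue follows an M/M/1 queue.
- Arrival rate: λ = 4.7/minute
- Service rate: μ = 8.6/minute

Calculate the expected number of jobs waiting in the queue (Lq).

ρ = λ/μ = 4.7/8.6 = 0.5465
For M/M/1: Lq = λ²/(μ(μ-λ))
Lq = 22.09/(8.6 × 3.90)
Lq = 0.6586 jobs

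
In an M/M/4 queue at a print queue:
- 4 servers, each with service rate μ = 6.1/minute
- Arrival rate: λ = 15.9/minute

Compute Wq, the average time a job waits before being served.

Traffic intensity: ρ = λ/(cμ) = 15.9/(4×6.1) = 0.6516
Since ρ = 0.6516 < 1, system is stable.
Offered load a = λ/μ = cρ = 15.9/6.1 = 2.6066
P₀ = [ Σₙ₌₀^3 aⁿ/n! + a^4/(4!(1-ρ)) ]⁻¹
Σ = a^0/0! + a^1/1! + a^2/2! + a^3/3! = 1.00000 + 2.60656 + 3.39707 + 2.95155 = 9.9552
a^4/(4!(1-ρ)) = 46.1604/(24 × 0.348361) = 5.5211
P₀ = 1/(9.9552 + 5.5211) = 0.06461
Lq = P₀·a^4·ρ / (4!(1-ρ)²) = 0.064615 × 46.1604 × 0.65164 / (24 × 0.12136) = 0.6673
Wq = Lq/λ = 0.6673/15.9 = 0.04197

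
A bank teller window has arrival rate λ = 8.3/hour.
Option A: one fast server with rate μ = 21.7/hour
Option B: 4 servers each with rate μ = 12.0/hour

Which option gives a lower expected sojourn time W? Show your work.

Option A: single server μ = 21.7 (M/M/1)
  ρ_A = 8.3/21.7 = 0.3825
  W_A = 1/(μ-λ) = 1/(21.7-8.3) = 1/13.40 = 0.07463

Option B: 4 servers μ = 12.0 (M/M/4)
  ρ_B = λ/(cμ) = 8.3/(4×12.0) = 0.1729
  Offered load a = λ/μ = cρ = 8.3/12.0 = 0.6917
  P₀ = [ Σₙ₌₀^3 aⁿ/n! + a^4/(4!(1-ρ)) ]⁻¹
  Σ = a^0/0! + a^1/1! + a^2/2! + a^3/3! = 1.0000 + 0.6917 + 0.2392 + 0.05515 = 1.9860
  a^4/(4!(1-ρ)) = 0.2289/(24 × 0.8271) = 0.01153
  P₀ = 1/(1.9860 + 0.01153) = 0.5006
  Lq = P₀·a^4·ρ / (4!(1-ρ)²) = 0.5006 × 0.2289 × 0.1729 / (24 × 0.6841) = 0.001207
  Wq_B = Lq/λ = 0.001207/8.3 = 0.0001454
  W_B = Wq_B + 1/μ = 0.0001454 + 0.08333 = 0.08348

Since W_A = 0.07463 < W_B = 0.08348, Option A (single fast server) has the shorter time in system.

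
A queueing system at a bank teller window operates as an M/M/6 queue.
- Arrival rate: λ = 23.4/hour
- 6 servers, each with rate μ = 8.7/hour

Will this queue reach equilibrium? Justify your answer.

Stability requires ρ = λ/(cμ) < 1
ρ = 23.4/(6 × 8.7) = 23.4/52.20 = 0.4483
Since 0.4483 < 1, the system is STABLE.
The servers are busy 44.83% of the time.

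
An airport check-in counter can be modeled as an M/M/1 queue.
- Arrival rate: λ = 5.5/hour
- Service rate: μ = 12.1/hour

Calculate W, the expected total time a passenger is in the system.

First, compute utilization: ρ = λ/μ = 5.5/12.1 = 0.4545
For M/M/1: W = 1/(μ-λ)
W = 1/(12.1-5.5) = 1/6.60
W = 0.1515 hours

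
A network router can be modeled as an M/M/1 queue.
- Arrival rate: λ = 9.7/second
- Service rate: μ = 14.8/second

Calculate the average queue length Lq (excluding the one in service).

ρ = λ/μ = 9.7/14.8 = 0.6554
For M/M/1: Lq = λ²/(μ(μ-λ))
Lq = 94.09/(14.8 × 5.10)
Lq = 1.2466 packets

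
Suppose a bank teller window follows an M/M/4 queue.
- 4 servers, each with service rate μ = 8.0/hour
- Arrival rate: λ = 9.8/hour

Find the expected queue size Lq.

Traffic intensity: ρ = λ/(cμ) = 9.8/(4×8.0) = 0.3063
Since ρ = 0.3063 < 1, system is stable.
Offered load a = λ/μ = cρ = 9.8/8.0 = 1.2250
P₀ = [ Σₙ₌₀^3 aⁿ/n! + a^4/(4!(1-ρ)) ]⁻¹
Σ = a^0/0! + a^1/1! + a^2/2! + a^3/3! = 1.0000 + 1.2250 + 0.7503 + 0.3064 = 3.2817
a^4/(4!(1-ρ)) = 2.2519/(24 × 0.69375) = 0.1352
P₀ = 1/(3.2817 + 0.1352) = 0.2927
Lq = P₀·a^4·ρ / (4!(1-ρ)²) = 0.29266 × 2.2519 × 0.30625 / (24 × 0.48129) = 0.01747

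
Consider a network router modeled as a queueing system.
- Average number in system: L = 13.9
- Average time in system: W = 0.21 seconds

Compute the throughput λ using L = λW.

Little's Law: L = λW, so λ = L/W
λ = 13.9/0.21 = 66.1905 packets/second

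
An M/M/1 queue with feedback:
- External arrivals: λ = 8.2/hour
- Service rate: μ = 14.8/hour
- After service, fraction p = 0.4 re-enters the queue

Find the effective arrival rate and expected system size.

Effective arrival rate: λ_eff = λ/(1-p) = 8.2/(1-0.4) = 8.2/0.60 = 13.666667
ρ = λ_eff/μ = 13.666667/14.8 = 0.923423
L = ρ/(1-ρ) = 0.923423/(1-0.923423) = 12.0588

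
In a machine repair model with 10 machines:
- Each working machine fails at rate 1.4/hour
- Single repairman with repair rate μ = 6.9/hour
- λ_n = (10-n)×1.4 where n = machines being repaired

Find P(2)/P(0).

P(2)/P(0) = ∏_{i=0}^{2-1} λ_i/μ_{i+1}
= (10-0)×1.4/6.9 × (10-1)×1.4/6.9
= 3.7051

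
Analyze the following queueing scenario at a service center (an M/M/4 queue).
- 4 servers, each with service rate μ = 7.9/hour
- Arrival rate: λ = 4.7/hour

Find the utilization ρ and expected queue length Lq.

Traffic intensity: ρ = λ/(cμ) = 4.7/(4×7.9) = 0.1487
Since ρ = 0.1487 < 1, system is stable.
Offered load a = λ/μ = cρ = 4.7/7.9 = 0.5949
P₀ = [ Σₙ₌₀^3 aⁿ/n! + a^4/(4!(1-ρ)) ]⁻¹
Σ = a^0/0! + a^1/1! + a^2/2! + a^3/3! = 1.0000 + 0.5949 + 0.1770 + 0.03510 = 1.8070
a^4/(4!(1-ρ)) = 0.12528/(24 × 0.85127) = 0.006132
P₀ = 1/(1.8070 + 0.006132) = 0.5515
Lq = P₀·a^4·ρ / (4!(1-ρ)²) = 0.55153 × 0.12528 × 0.14873 / (24 × 0.72465) = 0.0005909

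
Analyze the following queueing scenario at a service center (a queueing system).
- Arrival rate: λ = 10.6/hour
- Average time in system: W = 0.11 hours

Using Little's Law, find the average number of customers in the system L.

Little's Law: L = λW
L = 10.6 × 0.11 = 1.1660 customers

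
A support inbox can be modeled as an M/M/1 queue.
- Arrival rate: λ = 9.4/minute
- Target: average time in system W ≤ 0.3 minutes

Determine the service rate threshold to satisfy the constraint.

For M/M/1: W = 1/(μ-λ)
Need W ≤ 0.3, so 1/(μ-λ) ≤ 0.3
μ - λ ≥ 1/0.3 = 3.3333
μ ≥ 9.4 + 3.3333 = 12.7333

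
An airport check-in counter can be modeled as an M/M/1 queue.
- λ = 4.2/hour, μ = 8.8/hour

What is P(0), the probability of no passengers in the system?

ρ = λ/μ = 4.2/8.8 = 0.4773
P(0) = 1 - ρ = 1 - 0.4773 = 0.5227
The server is idle 52.27% of the time.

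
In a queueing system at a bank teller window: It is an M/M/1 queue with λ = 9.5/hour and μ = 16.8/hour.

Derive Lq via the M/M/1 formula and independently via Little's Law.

Method 1 (direct): Lq = λ²/(μ(μ-λ)) = 90.25/(16.8 × 7.30) = 0.7359

Method 2 (Little's Law):
W = 1/(μ-λ) = 1/7.30 = 0.136986
Wq = W - 1/μ = 0.136986 - 0.0595238 = 0.07746
Lq = λWq = 9.5 × 0.07746 = 0.7359 ✔ (matches Method 1)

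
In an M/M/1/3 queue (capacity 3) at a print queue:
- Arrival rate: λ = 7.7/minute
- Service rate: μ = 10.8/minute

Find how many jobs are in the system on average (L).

ρ = λ/μ = 7.7/10.8 = 0.71296
P₀ = (1-ρ)/(1-ρ^(K+1)) = (1-0.71296)/(1-0.71296^4) = 0.2870/0.7416 = 0.3870
P_K = P₀×ρ^K = 0.38705 × 0.71296^3 = 0.38705 × 0.36241 = 0.1403
L = ρ[1 - (K+1)ρ^K + Kρ^(K+1)] / [(1-ρ)(1-ρ^(K+1))]
L = 0.71296 × (1 - 4×0.36241 + 3×0.25838) / ((1 - 0.71296) × (1 - 0.25838)) = 1.0902 jobs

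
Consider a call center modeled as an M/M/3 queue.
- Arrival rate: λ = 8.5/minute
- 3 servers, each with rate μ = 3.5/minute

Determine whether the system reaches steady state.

Stability requires ρ = λ/(cμ) < 1
ρ = 8.5/(3 × 3.5) = 8.5/10.50 = 0.8095
Since 0.8095 < 1, the system is STABLE.
The servers are busy 80.95% of the time.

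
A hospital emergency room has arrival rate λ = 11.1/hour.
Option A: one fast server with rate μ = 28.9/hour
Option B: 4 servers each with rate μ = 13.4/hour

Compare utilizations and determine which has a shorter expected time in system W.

Option A: single server μ = 28.9 (M/M/1)
  ρ_A = 11.1/28.9 = 0.3841
  W_A = 1/(μ-λ) = 1/(28.9-11.1) = 1/17.80 = 0.05618

Option B: 4 servers μ = 13.4 (M/M/4)
  ρ_B = λ/(cμ) = 11.1/(4×13.4) = 0.2071
  Offered load a = λ/μ = cρ = 11.1/13.4 = 0.8284
  P₀ = [ Σₙ₌₀^3 aⁿ/n! + a^4/(4!(1-ρ)) ]⁻¹
  Σ = a^0/0! + a^1/1! + a^2/2! + a^3/3! = 1.0000 + 0.8284 + 0.3431 + 0.09473 = 2.2662
  a^4/(4!(1-ρ)) = 0.4708/(24 × 0.7929) = 0.02474
  P₀ = 1/(2.2662 + 0.02474) = 0.4365
  Lq = P₀·a^4·ρ / (4!(1-ρ)²) = 0.4365 × 0.4708 × 0.2071 / (24 × 0.6287) = 0.002821
  Wq_B = Lq/λ = 0.002821/11.1 = 0.0002541
  W_B = Wq_B + 1/μ = 0.0002541 + 0.07463 = 0.07488

Since W_A = 0.05618 < W_B = 0.07488, Option A (single fast server) has the shorter time in system.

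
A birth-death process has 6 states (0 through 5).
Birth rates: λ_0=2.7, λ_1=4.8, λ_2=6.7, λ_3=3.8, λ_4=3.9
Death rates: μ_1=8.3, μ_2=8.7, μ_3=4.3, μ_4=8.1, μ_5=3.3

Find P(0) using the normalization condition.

Ratios P(n)/P(0) = (λ₀···λₙ₋₁)/(μ₁···μₙ):
P(1)/P(0) = (2.7)/(8.3) = 0.32530
P(2)/P(0) = (2.7×4.8)/(8.3×8.7) = 0.17948
P(3)/P(0) = (2.7×4.8×6.7)/(8.3×8.7×4.3) = 0.27965
P(4)/P(0) = (2.7×4.8×6.7×3.8)/(8.3×8.7×4.3×8.1) = 0.13119
P(5)/P(0) = (2.7×4.8×6.7×3.8×3.9)/(8.3×8.7×4.3×8.1×3.3) = 0.15505

Normalization: ∑ P(n) = 1
P(0) × (1.0000 + 0.32530 + 0.17948 + 0.27965 + 0.13119 + 0.15505) = 1
P(0) × 2.0707 = 1
P(0) = 1/2.0707 = 0.4829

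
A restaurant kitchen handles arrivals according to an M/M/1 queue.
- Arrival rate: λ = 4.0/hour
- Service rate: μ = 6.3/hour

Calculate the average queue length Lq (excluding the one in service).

ρ = λ/μ = 4.0/6.3 = 0.6349
For M/M/1: Lq = λ²/(μ(μ-λ))
Lq = 16.00/(6.3 × 2.30)
Lq = 1.1042 orders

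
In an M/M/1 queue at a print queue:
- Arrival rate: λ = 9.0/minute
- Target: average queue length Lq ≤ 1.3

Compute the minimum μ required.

For M/M/1: Lq = λ²/(μ(μ-λ))
Need Lq ≤ 1.3, i.e. μ(μ-λ) ≥ λ²/1.3
μ² - 9.0μ - 81.00/1.3 ≥ 0  →  μ² - 9.0μ - 62.3077 ≥ 0
Quadratic formula (positive root): μ = [λ + √(λ² + 4×62.3077)]/2
Discriminant: 81.00 + 4×62.3077 = 330.2308, √330.2308 = 18.1723
μ ≥ (9.0 + 18.1723)/2 = 13.5861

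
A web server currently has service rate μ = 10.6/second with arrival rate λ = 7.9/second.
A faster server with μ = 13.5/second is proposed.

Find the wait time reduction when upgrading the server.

System 1: ρ₁ = 7.9/10.6 = 0.7453, W₁ = 1/(10.6-7.9) = 0.37037
System 2: ρ₂ = 7.9/13.5 = 0.5852, W₂ = 1/(13.5-7.9) = 0.17857
Improvement: (W₁-W₂)/W₁ = (0.37037-0.17857)/0.37037 = 51.79%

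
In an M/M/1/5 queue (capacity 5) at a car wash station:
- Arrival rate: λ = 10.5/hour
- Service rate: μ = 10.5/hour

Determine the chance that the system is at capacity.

ρ = λ/μ = 10.5/10.5 = 1 exactly.
With ρ = 1 the usual (1-ρ)/(1-ρ^(K+1)) form is 0/0; instead every state 0..K is equally likely.
P₀ = 1/(K+1) = 1/6 = 0.1667
P_K = P₀×ρ^K = P₀ = 0.1667
Blocking probability = 16.67%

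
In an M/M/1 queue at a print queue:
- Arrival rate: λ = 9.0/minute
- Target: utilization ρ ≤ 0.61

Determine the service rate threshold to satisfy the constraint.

ρ = λ/μ, so μ = λ/ρ
μ ≥ 9.0/0.61 = 14.7541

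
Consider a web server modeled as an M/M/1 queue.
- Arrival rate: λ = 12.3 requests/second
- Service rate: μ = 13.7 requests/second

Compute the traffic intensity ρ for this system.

Server utilization: ρ = λ/μ
ρ = 12.3/13.7 = 0.8978
The server is busy 89.78% of the time.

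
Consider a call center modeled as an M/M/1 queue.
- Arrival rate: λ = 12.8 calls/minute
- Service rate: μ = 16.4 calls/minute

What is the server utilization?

Server utilization: ρ = λ/μ
ρ = 12.8/16.4 = 0.7805
The server is busy 78.05% of the time.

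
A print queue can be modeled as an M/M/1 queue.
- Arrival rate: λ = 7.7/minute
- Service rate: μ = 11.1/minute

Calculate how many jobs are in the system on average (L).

ρ = λ/μ = 7.7/11.1 = 0.6937
For M/M/1: L = λ/(μ-λ)
L = 7.7/(11.1-7.7) = 7.7/3.40
L = 2.2647 jobs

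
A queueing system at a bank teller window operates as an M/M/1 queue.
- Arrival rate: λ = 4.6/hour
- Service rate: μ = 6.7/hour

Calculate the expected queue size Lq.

ρ = λ/μ = 4.6/6.7 = 0.6866
For M/M/1: Lq = λ²/(μ(μ-λ))
Lq = 21.16/(6.7 × 2.10)
Lq = 1.5039 transactions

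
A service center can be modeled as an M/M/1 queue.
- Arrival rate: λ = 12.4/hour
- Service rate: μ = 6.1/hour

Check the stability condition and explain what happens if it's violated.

Stability requires ρ = λ/(cμ) < 1
ρ = 12.4/(1 × 6.1) = 12.4/6.10 = 2.0328
Since 2.0328 ≥ 1, the system is UNSTABLE.
Queue grows without bound. Need μ > λ = 12.4.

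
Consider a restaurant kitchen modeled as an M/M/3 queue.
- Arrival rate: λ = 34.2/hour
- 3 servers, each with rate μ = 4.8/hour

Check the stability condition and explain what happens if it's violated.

Stability requires ρ = λ/(cμ) < 1
ρ = 34.2/(3 × 4.8) = 34.2/14.40 = 2.3750
Since 2.3750 ≥ 1, the system is UNSTABLE.
Need c > λ/μ = 34.2/4.8 = 7.13.
Minimum servers needed: c = 8.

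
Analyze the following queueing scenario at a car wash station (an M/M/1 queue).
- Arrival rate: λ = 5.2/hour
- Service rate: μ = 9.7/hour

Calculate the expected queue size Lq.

ρ = λ/μ = 5.2/9.7 = 0.5361
For M/M/1: Lq = λ²/(μ(μ-λ))
Lq = 27.04/(9.7 × 4.50)
Lq = 0.6195 cars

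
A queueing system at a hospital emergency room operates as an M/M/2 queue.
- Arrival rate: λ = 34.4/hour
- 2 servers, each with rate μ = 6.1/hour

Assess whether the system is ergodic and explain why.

Stability requires ρ = λ/(cμ) < 1
ρ = 34.4/(2 × 6.1) = 34.4/12.20 = 2.8197
Since 2.8197 ≥ 1, the system is UNSTABLE.
Need c > λ/μ = 34.4/6.1 = 5.64.
Minimum servers needed: c = 6.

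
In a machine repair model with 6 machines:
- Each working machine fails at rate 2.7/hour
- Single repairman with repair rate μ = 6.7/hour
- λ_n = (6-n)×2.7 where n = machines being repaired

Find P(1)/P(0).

P(1)/P(0) = ∏_{i=0}^{1-1} λ_i/μ_{i+1}
= (6-0)×2.7/6.7
= 2.4179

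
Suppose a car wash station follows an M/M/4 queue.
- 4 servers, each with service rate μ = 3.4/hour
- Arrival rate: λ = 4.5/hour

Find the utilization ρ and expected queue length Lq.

Traffic intensity: ρ = λ/(cμ) = 4.5/(4×3.4) = 0.3309
Since ρ = 0.3309 < 1, system is stable.
Offered load a = λ/μ = cρ = 4.5/3.4 = 1.3235
P₀ = [ Σₙ₌₀^3 aⁿ/n! + a^4/(4!(1-ρ)) ]⁻¹
Σ = a^0/0! + a^1/1! + a^2/2! + a^3/3! = 1.0000 + 1.3235 + 0.8759 + 0.3864 = 3.5858
a^4/(4!(1-ρ)) = 3.0686/(24 × 0.6691) = 0.1911
P₀ = 1/(3.5858 + 0.1911) = 0.2648
Lq = P₀·a^4·ρ / (4!(1-ρ)²) = 0.2648 × 3.0686 × 0.3309 / (24 × 0.4477) = 0.02502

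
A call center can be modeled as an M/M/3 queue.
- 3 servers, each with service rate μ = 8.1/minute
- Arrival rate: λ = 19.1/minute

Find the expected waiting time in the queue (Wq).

Traffic intensity: ρ = λ/(cμ) = 19.1/(3×8.1) = 0.7860
Since ρ = 0.7860 < 1, system is stable.
Offered load a = λ/μ = cρ = 19.1/8.1 = 2.3580
P₀ = [ Σₙ₌₀^2 aⁿ/n! + a^3/(3!(1-ρ)) ]⁻¹
Σ = a^0/0! + a^1/1! + a^2/2! = 1.00000 + 2.35802 + 2.78014 = 6.1382
a^3/(3!(1-ρ)) = 13.1113/(6 × 0.213992) = 10.2117
P₀ = 1/(6.1382 + 10.2117) = 0.06116
Lq = P₀·a^3·ρ / (3!(1-ρ)²) = 0.06116 × 13.1113 × 0.7860 / (6 × 0.04579) = 2.2941
Wq = Lq/λ = 2.2941/19.1 = 0.1201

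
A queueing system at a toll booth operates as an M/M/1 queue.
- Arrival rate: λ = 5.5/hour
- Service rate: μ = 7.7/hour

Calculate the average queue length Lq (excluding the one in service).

ρ = λ/μ = 5.5/7.7 = 0.7143
For M/M/1: Lq = λ²/(μ(μ-λ))
Lq = 30.25/(7.7 × 2.20)
Lq = 1.7857 vehicles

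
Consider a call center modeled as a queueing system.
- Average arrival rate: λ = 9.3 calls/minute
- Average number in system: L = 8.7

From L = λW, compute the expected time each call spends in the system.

Little's Law: L = λW, so W = L/λ
W = 8.7/9.3 = 0.9355 minutes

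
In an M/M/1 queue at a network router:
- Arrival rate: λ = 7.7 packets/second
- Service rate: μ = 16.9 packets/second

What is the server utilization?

Server utilization: ρ = λ/μ
ρ = 7.7/16.9 = 0.4556
The server is busy 45.56% of the time.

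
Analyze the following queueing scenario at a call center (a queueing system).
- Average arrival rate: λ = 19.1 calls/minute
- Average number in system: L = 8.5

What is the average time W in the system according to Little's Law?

Little's Law: L = λW, so W = L/λ
W = 8.5/19.1 = 0.4450 minutes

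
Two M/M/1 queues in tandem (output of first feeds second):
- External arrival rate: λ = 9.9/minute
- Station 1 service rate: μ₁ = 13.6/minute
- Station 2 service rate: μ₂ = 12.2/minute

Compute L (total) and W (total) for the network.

By Jackson's theorem, each station behaves as independent M/M/1.
Station 1: ρ₁ = 9.9/13.6 = 0.7279, L₁ = ρ₁/(1-ρ₁) = λ/(μ₁-λ) = 9.9/3.70 = 2.6757
Station 2: ρ₂ = 9.9/12.2 = 0.8115, L₂ = ρ₂/(1-ρ₂) = λ/(μ₂-λ) = 9.9/2.30 = 4.3043
Total: L = L₁ + L₂ = 2.6757 + 4.3043 = 6.9800
W = L/λ = 6.9800/9.9 = 0.7051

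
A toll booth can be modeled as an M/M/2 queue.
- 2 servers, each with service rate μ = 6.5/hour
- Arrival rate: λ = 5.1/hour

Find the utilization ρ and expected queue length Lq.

Traffic intensity: ρ = λ/(cμ) = 5.1/(2×6.5) = 0.3923
Since ρ = 0.3923 < 1, system is stable.
Offered load a = λ/μ = cρ = 5.1/6.5 = 0.7846
P₀ = [ Σₙ₌₀^1 aⁿ/n! + a^2/(2!(1-ρ)) ]⁻¹
Σ = a^0/0! + a^1/1! = 1.0000 + 0.7846 = 1.7846
a^2/(2!(1-ρ)) = 0.6156/(2 × 0.6077) = 0.5065
P₀ = 1/(1.7846 + 0.5065) = 0.4365
Lq = P₀·a^2·ρ / (2!(1-ρ)²) = 0.4365 × 0.6156 × 0.3923 / (2 × 0.3693) = 0.1427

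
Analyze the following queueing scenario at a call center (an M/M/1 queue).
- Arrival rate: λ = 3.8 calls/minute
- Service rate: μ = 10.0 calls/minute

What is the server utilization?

Server utilization: ρ = λ/μ
ρ = 3.8/10.0 = 0.3800
The server is busy 38.00% of the time.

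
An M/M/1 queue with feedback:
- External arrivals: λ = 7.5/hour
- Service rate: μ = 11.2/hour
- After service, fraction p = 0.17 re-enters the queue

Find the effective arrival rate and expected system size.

Effective arrival rate: λ_eff = λ/(1-p) = 7.5/(1-0.17) = 7.5/0.83 = 9.0361446
ρ = λ_eff/μ = 9.0361446/11.2 = 0.8067986
L = ρ/(1-ρ) = 0.8067986/(1-0.8067986) = 4.1759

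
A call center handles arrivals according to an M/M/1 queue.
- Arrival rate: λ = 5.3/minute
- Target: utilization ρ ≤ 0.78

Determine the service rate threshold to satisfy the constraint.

ρ = λ/μ, so μ = λ/ρ
μ ≥ 5.3/0.78 = 6.7949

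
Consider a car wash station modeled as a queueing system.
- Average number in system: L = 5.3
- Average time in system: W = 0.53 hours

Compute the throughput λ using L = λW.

Little's Law: L = λW, so λ = L/W
λ = 5.3/0.53 = 10.0000 cars/hour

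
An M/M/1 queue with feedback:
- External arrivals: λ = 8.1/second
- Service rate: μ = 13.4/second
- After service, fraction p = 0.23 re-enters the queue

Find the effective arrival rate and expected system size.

Effective arrival rate: λ_eff = λ/(1-p) = 8.1/(1-0.23) = 8.1/0.77 = 10.51948
ρ = λ_eff/μ = 10.51948/13.4 = 0.785036
L = ρ/(1-ρ) = 0.785036/(1-0.785036) = 3.6519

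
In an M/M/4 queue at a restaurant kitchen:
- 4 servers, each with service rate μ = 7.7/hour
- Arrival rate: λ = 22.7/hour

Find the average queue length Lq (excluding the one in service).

Traffic intensity: ρ = λ/(cμ) = 22.7/(4×7.7) = 0.7370
Since ρ = 0.7370 < 1, system is stable.
Offered load a = λ/μ = cρ = 22.7/7.7 = 2.9481
P₀ = [ Σₙ₌₀^3 aⁿ/n! + a^4/(4!(1-ρ)) ]⁻¹
Σ = a^0/0! + a^1/1! + a^2/2! + a^3/3! = 1.00000 + 2.94805 + 4.34551 + 4.27026 = 12.5638
a^4/(4!(1-ρ)) = 75.5337/(24 × 0.262987) = 11.9673
P₀ = 1/(12.5638 + 11.9673) = 0.04076
Lq = P₀·a^4·ρ / (4!(1-ρ)²) = 0.040765 × 75.5337 × 0.73701 / (24 × 0.069162) = 1.3672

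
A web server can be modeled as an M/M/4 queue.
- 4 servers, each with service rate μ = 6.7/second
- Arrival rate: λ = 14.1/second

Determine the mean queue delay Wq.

Traffic intensity: ρ = λ/(cμ) = 14.1/(4×6.7) = 0.5261
Since ρ = 0.5261 < 1, system is stable.
Offered load a = λ/μ = cρ = 14.1/6.7 = 2.1045
P₀ = [ Σₙ₌₀^3 aⁿ/n! + a^4/(4!(1-ρ)) ]⁻¹
Σ = a^0/0! + a^1/1! + a^2/2! + a^3/3! = 1.0000 + 2.1045 + 2.2144 + 1.5534 = 6.8723
a^4/(4!(1-ρ)) = 19.6145/(24 × 0.4739) = 1.7246
P₀ = 1/(6.8723 + 1.7246) = 0.1163
Lq = P₀·a^4·ρ / (4!(1-ρ)²) = 0.11632 × 19.6145 × 0.52612 / (24 × 0.22456) = 0.2227
Wq = Lq/λ = 0.22273/14.1 = 0.01580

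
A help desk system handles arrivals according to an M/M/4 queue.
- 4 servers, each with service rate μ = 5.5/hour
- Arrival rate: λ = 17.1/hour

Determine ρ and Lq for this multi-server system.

Traffic intensity: ρ = λ/(cμ) = 17.1/(4×5.5) = 0.7773
Since ρ = 0.7773 < 1, system is stable.
Offered load a = λ/μ = cρ = 17.1/5.5 = 3.1091
P₀ = [ Σₙ₌₀^3 aⁿ/n! + a^4/(4!(1-ρ)) ]⁻¹
Σ = a^0/0! + a^1/1! + a^2/2! + a^3/3! = 1.0000 + 3.1091 + 4.8332 + 5.0090 = 13.9513
a^4/(4!(1-ρ)) = 93.4402/(24 × 0.222727) = 17.4803
P₀ = 1/(13.9513 + 17.4803) = 0.03182
Lq = P₀·a^4·ρ / (4!(1-ρ)²) = 0.031815 × 93.4402 × 0.77727 / (24 × 0.049607) = 1.9408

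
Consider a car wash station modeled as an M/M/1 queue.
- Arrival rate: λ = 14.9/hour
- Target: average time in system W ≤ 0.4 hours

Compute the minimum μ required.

For M/M/1: W = 1/(μ-λ)
Need W ≤ 0.4, so 1/(μ-λ) ≤ 0.4
μ - λ ≥ 1/0.4 = 2.5000
μ ≥ 14.9 + 2.5000 = 17.4000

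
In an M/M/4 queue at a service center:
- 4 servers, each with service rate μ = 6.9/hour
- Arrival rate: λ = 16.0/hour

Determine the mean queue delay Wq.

Traffic intensity: ρ = λ/(cμ) = 16.0/(4×6.9) = 0.5797
Since ρ = 0.5797 < 1, system is stable.
Offered load a = λ/μ = cρ = 16.0/6.9 = 2.3188
P₀ = [ Σₙ₌₀^3 aⁿ/n! + a^4/(4!(1-ρ)) ]⁻¹
Σ = a^0/0! + a^1/1! + a^2/2! + a^3/3! = 1.0000 + 2.3188 + 2.6885 + 2.0781 = 8.0854
a^4/(4!(1-ρ)) = 28.9124/(24 × 0.42029) = 2.8663
P₀ = 1/(8.0854 + 2.8663) = 0.09131
Lq = P₀·a^4·ρ / (4!(1-ρ)²) = 0.091310 × 28.9124 × 0.57971 / (24 × 0.17664) = 0.3610
Wq = Lq/λ = 0.3610/16.0 = 0.02256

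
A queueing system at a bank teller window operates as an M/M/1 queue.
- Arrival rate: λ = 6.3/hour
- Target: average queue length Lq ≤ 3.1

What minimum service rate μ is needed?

For M/M/1: Lq = λ²/(μ(μ-λ))
Need Lq ≤ 3.1, i.e. μ(μ-λ) ≥ λ²/3.1
μ² - 6.3μ - 39.69/3.1 ≥ 0  →  μ² - 6.3μ - 12.80323 ≥ 0
Quadratic formula (positive root): μ = [λ + √(λ² + 4×12.80323)]/2
Discriminant: 39.69 + 4×12.80323 = 90.9029, √90.9029 = 9.534301
μ ≥ (6.3 + 9.534301)/2 = 7.9172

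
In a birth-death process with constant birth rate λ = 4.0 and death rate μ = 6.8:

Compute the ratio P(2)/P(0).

For constant rates: P(n)/P(0) = (λ/μ)^n
P(2)/P(0) = (4.0/6.8)^2 = 0.5882^2 = 0.3460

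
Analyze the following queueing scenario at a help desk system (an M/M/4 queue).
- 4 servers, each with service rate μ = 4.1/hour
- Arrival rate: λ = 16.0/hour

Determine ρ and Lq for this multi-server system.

Traffic intensity: ρ = λ/(cμ) = 16.0/(4×4.1) = 0.9756
Since ρ = 0.9756 < 1, system is stable.
Offered load a = λ/μ = cρ = 16.0/4.1 = 3.9024
P₀ = [ Σₙ₌₀^3 aⁿ/n! + a^4/(4!(1-ρ)) ]⁻¹
Σ = a^0/0! + a^1/1! + a^2/2! + a^3/3! = 1.0000 + 3.9024 + 7.6145 + 9.9051 = 22.4220
a^4/(4!(1-ρ)) = 231.92337/(24 × 0.024390244) = 396.2024
P₀ = 1/(22.4220 + 396.2024) = 0.002389
Lq = P₀·a^4·ρ / (4!(1-ρ)²) = 0.00238878 × 231.9234 × 0.975610 / (24 × 0.000594884) = 37.8576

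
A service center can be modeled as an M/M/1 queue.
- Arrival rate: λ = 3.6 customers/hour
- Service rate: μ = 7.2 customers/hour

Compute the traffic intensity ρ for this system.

Server utilization: ρ = λ/μ
ρ = 3.6/7.2 = 0.5000
The server is busy 50.00% of the time.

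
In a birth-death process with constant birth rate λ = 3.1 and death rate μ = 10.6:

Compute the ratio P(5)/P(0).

For constant rates: P(n)/P(0) = (λ/μ)^n
P(5)/P(0) = (3.1/10.6)^5 = 0.29245^5 = 0.002139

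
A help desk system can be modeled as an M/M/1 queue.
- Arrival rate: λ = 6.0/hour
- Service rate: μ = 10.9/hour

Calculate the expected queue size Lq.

ρ = λ/μ = 6.0/10.9 = 0.5505
For M/M/1: Lq = λ²/(μ(μ-λ))
Lq = 36.00/(10.9 × 4.90)
Lq = 0.6740 tickets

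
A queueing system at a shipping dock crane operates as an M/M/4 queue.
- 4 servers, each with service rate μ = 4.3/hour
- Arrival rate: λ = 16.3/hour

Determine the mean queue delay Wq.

Traffic intensity: ρ = λ/(cμ) = 16.3/(4×4.3) = 0.9477
Since ρ = 0.9477 < 1, system is stable.
Offered load a = λ/μ = cρ = 16.3/4.3 = 3.7907
P₀ = [ Σₙ₌₀^3 aⁿ/n! + a^4/(4!(1-ρ)) ]⁻¹
Σ = a^0/0! + a^1/1! + a^2/2! + a^3/3! = 1.0000 + 3.7907 + 7.1847 + 9.0783 = 21.0537
a^4/(4!(1-ρ)) = 206.4793/(24 × 0.05232558) = 164.4187
P₀ = 1/(21.0537 + 164.4187) = 0.005392
Lq = P₀·a^4·ρ / (4!(1-ρ)²) = 0.00539164 × 206.4793 × 0.947674 / (24 × 0.00273797) = 16.0552
Wq = Lq/λ = 16.0552/16.3 = 0.9850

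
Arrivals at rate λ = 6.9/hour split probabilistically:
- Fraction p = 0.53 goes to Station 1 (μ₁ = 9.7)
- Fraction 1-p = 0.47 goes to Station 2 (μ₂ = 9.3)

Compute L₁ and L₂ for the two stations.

Effective rates: λ₁ = 6.9×0.53 = 3.657, λ₂ = 6.9×0.47 = 3.243
Station 1: ρ₁ = 3.657/9.7 = 0.37701, L₁ = ρ₁/(1-ρ₁) = 0.37701/(1-0.37701) = 0.6052
Station 2: ρ₂ = 3.243/9.3 = 0.3487, L₂ = ρ₂/(1-ρ₂) = 0.3487/(1-0.3487) = 0.5354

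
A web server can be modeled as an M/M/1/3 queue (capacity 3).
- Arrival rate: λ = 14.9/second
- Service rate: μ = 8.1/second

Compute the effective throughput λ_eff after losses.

ρ = λ/μ = 14.9/8.1 = 1.8395
P₀ = (1-ρ)/(1-ρ^(K+1)) = (1-1.8395)/(1-1.8395^4) = -0.8395/-10.4498 = 0.08034
P_K = P₀×ρ^K = 0.080336 × 1.8395^3 = 0.080336 × 6.2244 = 0.5000
λ_eff = λ(1-P_K) = 14.9 × (1 - 0.50005) = 14.9 × 0.49995 = 7.4493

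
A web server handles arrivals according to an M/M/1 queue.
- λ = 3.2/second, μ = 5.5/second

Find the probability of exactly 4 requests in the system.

ρ = λ/μ = 3.2/5.5 = 0.5818
P(n) = (1-ρ)ρⁿ
P(4) = (1-0.5818) × 0.5818^4
P(4) = 0.41820 × 0.11458
P(4) = 0.04792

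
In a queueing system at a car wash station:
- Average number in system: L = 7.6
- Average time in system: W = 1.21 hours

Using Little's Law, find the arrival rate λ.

Little's Law: L = λW, so λ = L/W
λ = 7.6/1.21 = 6.2810 cars/hour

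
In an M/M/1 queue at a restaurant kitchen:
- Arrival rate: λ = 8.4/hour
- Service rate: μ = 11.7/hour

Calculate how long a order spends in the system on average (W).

First, compute utilization: ρ = λ/μ = 8.4/11.7 = 0.7179
For M/M/1: W = 1/(μ-λ)
W = 1/(11.7-8.4) = 1/3.30
W = 0.3030 hours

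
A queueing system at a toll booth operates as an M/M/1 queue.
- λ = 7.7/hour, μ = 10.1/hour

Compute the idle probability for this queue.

ρ = λ/μ = 7.7/10.1 = 0.7624
P(0) = 1 - ρ = 1 - 0.7624 = 0.2376
The server is idle 23.76% of the time.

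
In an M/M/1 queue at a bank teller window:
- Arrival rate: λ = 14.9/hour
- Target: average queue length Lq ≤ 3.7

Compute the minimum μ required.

For M/M/1: Lq = λ²/(μ(μ-λ))
Need Lq ≤ 3.7, i.e. μ(μ-λ) ≥ λ²/3.7
μ² - 14.9μ - 222.01/3.7 ≥ 0  →  μ² - 14.9μ - 60.0027 ≥ 0
Quadratic formula (positive root): μ = [λ + √(λ² + 4×60.0027)]/2
Discriminant: 222.01 + 4×60.0027 = 462.0208, √462.0208 = 21.49467
μ ≥ (14.9 + 21.49467)/2 = 18.1973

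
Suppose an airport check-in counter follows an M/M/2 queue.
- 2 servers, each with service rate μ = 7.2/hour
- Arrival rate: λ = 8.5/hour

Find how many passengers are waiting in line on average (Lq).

Traffic intensity: ρ = λ/(cμ) = 8.5/(2×7.2) = 0.5903
Since ρ = 0.5903 < 1, system is stable.
Offered load a = λ/μ = cρ = 8.5/7.2 = 1.1806
P₀ = [ Σₙ₌₀^1 aⁿ/n! + a^2/(2!(1-ρ)) ]⁻¹
Σ = a^0/0! + a^1/1! = 1.0000 + 1.1806 = 2.1806
a^2/(2!(1-ρ)) = 1.3937/(2 × 0.40972) = 1.7008
P₀ = 1/(2.1806 + 1.7008) = 0.2576
Lq = P₀·a^2·ρ / (2!(1-ρ)²) = 0.25764 × 1.3937 × 0.59028 / (2 × 0.16787) = 0.6313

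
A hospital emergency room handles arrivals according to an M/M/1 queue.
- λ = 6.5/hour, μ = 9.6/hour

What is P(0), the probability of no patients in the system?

ρ = λ/μ = 6.5/9.6 = 0.6771
P(0) = 1 - ρ = 1 - 0.6771 = 0.3229
The server is idle 32.29% of the time.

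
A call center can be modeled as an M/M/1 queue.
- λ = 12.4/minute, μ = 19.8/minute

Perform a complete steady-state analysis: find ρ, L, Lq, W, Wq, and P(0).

Step 1: ρ = λ/μ = 12.4/19.8 = 0.6263
Step 2: L = λ/(μ-λ) = 12.4/7.40 = 1.6757
Step 3: Lq = λ²/(μ(μ-λ)) = 153.76/(19.8×7.40) = 1.0494
Step 4: W = 1/(μ-λ) = 1/7.40 = 0.13514
Step 5: Wq = λ/(μ(μ-λ)) = 12.4/(19.8×7.40) = 0.08463
Step 6: P(0) = 1-ρ = 0.3737
Verify: L = λW = 12.4×0.13514 = 1.6757 ✔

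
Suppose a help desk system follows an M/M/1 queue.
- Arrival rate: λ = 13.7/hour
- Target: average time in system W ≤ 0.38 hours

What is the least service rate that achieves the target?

For M/M/1: W = 1/(μ-λ)
Need W ≤ 0.38, so 1/(μ-λ) ≤ 0.38
μ - λ ≥ 1/0.38 = 2.6316
μ ≥ 13.7 + 2.6316 = 16.3316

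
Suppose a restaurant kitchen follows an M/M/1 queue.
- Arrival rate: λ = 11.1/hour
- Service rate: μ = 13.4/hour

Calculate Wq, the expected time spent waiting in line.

First, compute utilization: ρ = λ/μ = 11.1/13.4 = 0.8284
For M/M/1: Wq = λ/(μ(μ-λ))
Wq = 11.1/(13.4 × (13.4-11.1))
Wq = 11.1/(13.4 × 2.30)
Wq = 0.3602 hours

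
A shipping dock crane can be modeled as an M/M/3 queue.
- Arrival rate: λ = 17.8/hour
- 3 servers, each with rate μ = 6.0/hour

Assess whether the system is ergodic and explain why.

Stability requires ρ = λ/(cμ) < 1
ρ = 17.8/(3 × 6.0) = 17.8/18.00 = 0.9889
Since 0.9889 < 1, the system is STABLE.
The servers are busy 98.89% of the time.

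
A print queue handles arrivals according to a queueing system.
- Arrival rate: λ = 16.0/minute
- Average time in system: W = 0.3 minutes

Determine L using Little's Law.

Little's Law: L = λW
L = 16.0 × 0.3 = 4.8000 jobs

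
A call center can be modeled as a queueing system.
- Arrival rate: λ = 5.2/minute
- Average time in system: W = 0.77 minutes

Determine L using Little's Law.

Little's Law: L = λW
L = 5.2 × 0.77 = 4.0040 calls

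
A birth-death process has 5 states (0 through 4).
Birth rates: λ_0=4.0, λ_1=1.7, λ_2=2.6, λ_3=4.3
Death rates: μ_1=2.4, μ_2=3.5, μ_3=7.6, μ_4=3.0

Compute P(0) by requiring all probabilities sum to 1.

Ratios P(n)/P(0) = (λ₀···λₙ₋₁)/(μ₁···μₙ):
P(1)/P(0) = (4.0)/(2.4) = 1.6667
P(2)/P(0) = (4.0×1.7)/(2.4×3.5) = 0.8095
P(3)/P(0) = (4.0×1.7×2.6)/(2.4×3.5×7.6) = 0.2769
P(4)/P(0) = (4.0×1.7×2.6×4.3)/(2.4×3.5×7.6×3.0) = 0.3970

Normalization: ∑ P(n) = 1
P(0) × (1.0000 + 1.6667 + 0.8095 + 0.2769 + 0.3970) = 1
P(0) × 4.1501 = 1
P(0) = 1/4.1501 = 0.2410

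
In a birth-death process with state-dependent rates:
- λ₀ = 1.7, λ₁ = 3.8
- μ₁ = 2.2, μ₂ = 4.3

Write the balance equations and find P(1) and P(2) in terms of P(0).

Balance equations:
State 0: λ₀P₀ = μ₁P₁ → P₁ = (λ₀/μ₁)P₀ = (1.7/2.2)P₀ = 0.7727P₀
State 1: P₂ = (λ₀λ₁)/(μ₁μ₂)P₀ = (1.7×3.8)/(2.2×4.3)P₀ = 0.6829P₀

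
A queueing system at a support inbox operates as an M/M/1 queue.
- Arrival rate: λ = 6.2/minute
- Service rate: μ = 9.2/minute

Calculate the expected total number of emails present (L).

ρ = λ/μ = 6.2/9.2 = 0.6739
For M/M/1: L = λ/(μ-λ)
L = 6.2/(9.2-6.2) = 6.2/3.00
L = 2.0667 emails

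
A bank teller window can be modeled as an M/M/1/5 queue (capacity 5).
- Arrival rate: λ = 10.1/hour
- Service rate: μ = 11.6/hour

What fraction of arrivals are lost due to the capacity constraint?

ρ = λ/μ = 10.1/11.6 = 0.87069
P₀ = (1-ρ)/(1-ρ^(K+1)) = (1-0.87069)/(1-0.87069^6) = 0.1293/0.5643 = 0.2291
P_K = P₀×ρ^K = 0.22915 × 0.87069^5 = 0.22915 × 0.50040 = 0.1147
Blocking probability = 11.47%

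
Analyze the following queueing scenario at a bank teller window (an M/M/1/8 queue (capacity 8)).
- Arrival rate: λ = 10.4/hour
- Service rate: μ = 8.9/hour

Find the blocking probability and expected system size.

ρ = λ/μ = 10.4/8.9 = 1.16854
P₀ = (1-ρ)/(1-ρ^(K+1)) = (1-1.16854)/(1-1.16854^9) = -0.16854/-3.0625 = 0.05503
P_K = P₀×ρ^K = 0.05503 × 1.16854^8 = 0.05503 × 3.4766 = 0.1913
Blocking probability P_8 = 0.1913 (19.13%)
L = ρ[1 - (K+1)ρ^K + Kρ^(K+1)] / [(1-ρ)(1-ρ^(K+1))]
L = 1.16854 × (1 - 9×3.47655 + 8×4.06249) / ((1 - 1.16854) × (1 - 4.06249)) = 5.0055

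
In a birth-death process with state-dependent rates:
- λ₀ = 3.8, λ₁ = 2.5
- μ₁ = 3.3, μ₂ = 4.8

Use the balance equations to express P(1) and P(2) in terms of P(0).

Balance equations:
State 0: λ₀P₀ = μ₁P₁ → P₁ = (λ₀/μ₁)P₀ = (3.8/3.3)P₀ = 1.1515P₀
State 1: P₂ = (λ₀λ₁)/(μ₁μ₂)P₀ = (3.8×2.5)/(3.3×4.8)P₀ = 0.5997P₀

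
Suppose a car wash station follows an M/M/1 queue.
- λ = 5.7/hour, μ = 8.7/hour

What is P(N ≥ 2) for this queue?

ρ = λ/μ = 5.7/8.7 = 0.6552
P(N ≥ n) = ρⁿ
P(N ≥ 2) = 0.6552^2
P(N ≥ 2) = 0.4293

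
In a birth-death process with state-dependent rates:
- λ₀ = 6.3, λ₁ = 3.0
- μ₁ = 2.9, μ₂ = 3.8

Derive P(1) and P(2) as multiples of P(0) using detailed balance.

Balance equations:
State 0: λ₀P₀ = μ₁P₁ → P₁ = (λ₀/μ₁)P₀ = (6.3/2.9)P₀ = 2.1724P₀
State 1: P₂ = (λ₀λ₁)/(μ₁μ₂)P₀ = (6.3×3.0)/(2.9×3.8)P₀ = 1.7151P₀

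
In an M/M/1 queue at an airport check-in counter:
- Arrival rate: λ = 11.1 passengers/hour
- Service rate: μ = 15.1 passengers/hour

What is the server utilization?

Server utilization: ρ = λ/μ
ρ = 11.1/15.1 = 0.7351
The server is busy 73.51% of the time.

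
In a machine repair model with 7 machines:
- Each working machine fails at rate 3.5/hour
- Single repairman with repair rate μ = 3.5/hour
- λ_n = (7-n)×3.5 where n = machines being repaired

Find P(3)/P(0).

P(3)/P(0) = ∏_{i=0}^{3-1} λ_i/μ_{i+1}
= (7-0)×3.5/3.5 × (7-1)×3.5/3.5 × (7-2)×3.5/3.5
= 210.0000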